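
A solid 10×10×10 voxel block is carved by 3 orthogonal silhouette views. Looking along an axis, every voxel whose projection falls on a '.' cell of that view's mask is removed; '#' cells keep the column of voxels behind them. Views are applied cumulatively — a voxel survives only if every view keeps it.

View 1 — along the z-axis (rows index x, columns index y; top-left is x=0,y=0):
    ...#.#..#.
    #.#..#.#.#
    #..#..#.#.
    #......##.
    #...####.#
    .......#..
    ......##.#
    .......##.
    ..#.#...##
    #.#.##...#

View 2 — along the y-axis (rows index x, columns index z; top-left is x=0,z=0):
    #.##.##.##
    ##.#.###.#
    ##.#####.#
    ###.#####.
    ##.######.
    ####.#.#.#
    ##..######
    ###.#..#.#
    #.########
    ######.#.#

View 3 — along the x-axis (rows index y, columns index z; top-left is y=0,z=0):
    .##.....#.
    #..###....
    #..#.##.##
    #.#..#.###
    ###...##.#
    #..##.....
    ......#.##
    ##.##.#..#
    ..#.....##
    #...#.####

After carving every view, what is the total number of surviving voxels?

|visual hull| = 127

full grid |V| = 1000
  1. axis=2 (XY plane), |mask|=36  ⇒  voxels=360
  2. axis=1 (XZ plane), |mask|=76  ⇒  voxels=279
  3. axis=0 (YZ plane), |mask|=46  ⇒  voxels=127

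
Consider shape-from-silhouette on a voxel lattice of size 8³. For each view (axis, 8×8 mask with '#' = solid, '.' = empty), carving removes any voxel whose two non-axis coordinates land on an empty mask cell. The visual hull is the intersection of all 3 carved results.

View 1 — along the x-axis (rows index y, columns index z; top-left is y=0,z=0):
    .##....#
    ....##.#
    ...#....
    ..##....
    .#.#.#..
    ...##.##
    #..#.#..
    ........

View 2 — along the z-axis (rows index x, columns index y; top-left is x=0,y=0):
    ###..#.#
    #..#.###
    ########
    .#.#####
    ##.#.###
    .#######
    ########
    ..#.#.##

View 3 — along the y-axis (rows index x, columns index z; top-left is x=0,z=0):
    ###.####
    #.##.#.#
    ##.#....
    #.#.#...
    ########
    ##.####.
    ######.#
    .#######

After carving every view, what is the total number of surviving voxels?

|visual hull| = 82

full grid |V| = 512
carve view 1 (along x, YZ-mask fill 19/64): 152 voxels remain
carve view 2 (along z, XY-mask fill 49/64): 114 voxels remain
carve view 3 (along y, XZ-mask fill 46/64): 82 voxels remain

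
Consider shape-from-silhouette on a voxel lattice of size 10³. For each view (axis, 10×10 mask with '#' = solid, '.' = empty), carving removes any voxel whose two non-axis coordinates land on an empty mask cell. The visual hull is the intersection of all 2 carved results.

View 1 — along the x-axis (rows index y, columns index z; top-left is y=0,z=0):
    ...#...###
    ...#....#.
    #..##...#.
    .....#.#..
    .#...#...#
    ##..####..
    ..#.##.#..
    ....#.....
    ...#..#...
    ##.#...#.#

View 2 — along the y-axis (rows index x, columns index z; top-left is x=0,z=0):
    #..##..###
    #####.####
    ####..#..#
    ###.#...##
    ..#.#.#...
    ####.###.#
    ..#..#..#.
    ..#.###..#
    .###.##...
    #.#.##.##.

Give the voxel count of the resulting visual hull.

176 voxels

initial block: 10^3 = 1000
step 1: project along x, AND mask (33/100) → |grid| = 330
step 2: project along y, AND mask (57/100) → |grid| = 176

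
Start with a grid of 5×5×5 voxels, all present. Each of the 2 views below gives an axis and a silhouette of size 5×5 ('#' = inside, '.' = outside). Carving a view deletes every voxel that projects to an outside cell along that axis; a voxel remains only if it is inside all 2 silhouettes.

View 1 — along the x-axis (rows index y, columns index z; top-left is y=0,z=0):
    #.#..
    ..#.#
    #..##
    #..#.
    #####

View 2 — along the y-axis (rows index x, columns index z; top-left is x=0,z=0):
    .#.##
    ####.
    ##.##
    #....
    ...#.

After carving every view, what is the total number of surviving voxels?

start: 5×5×5 = 125 voxels
[1] x-view keeps 14 columns → grid now 70
[2] y-view keeps 13 columns → grid now 36

remaining voxels: 36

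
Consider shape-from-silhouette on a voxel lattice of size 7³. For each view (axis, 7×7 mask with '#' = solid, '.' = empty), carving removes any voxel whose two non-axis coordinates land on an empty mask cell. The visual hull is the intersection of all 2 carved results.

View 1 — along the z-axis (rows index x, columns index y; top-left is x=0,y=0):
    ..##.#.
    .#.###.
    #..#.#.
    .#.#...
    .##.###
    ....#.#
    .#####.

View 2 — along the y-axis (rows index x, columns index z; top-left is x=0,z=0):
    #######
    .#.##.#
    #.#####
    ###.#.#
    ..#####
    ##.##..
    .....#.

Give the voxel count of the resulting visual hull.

voxel count = 103

initial block: 7^3 = 343
  1. axis=2 (XY plane), |mask|=24  ⇒  voxels=168
  2. axis=1 (XZ plane), |mask|=32  ⇒  voxels=103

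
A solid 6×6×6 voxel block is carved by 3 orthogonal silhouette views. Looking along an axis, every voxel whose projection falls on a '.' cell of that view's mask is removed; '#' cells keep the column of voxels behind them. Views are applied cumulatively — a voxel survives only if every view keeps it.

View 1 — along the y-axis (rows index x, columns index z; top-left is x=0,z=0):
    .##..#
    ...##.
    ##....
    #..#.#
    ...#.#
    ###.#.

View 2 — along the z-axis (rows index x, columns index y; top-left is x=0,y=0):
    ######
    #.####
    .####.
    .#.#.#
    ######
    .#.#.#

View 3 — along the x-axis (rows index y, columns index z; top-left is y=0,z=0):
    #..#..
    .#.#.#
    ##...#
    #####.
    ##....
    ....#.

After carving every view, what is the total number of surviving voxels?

before carving: 216 voxels (6×6×6)
step 1: project along y, AND mask (16/36) → |grid| = 96
step 2: project along z, AND mask (27/36) → |grid| = 69
step 3: project along x, AND mask (16/36) → |grid| = 33

voxel count = 33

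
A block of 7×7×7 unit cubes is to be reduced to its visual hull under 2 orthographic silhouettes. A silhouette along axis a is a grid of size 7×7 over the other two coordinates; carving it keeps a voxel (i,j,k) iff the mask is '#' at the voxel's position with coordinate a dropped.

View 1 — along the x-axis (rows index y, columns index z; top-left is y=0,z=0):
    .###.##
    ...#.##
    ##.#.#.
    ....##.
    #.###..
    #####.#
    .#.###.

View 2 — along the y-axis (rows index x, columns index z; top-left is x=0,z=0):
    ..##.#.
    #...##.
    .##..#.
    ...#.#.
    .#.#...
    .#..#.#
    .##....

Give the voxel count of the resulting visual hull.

start: 7×7×7 = 343 voxels
[1] x-view keeps 28 columns → grid now 196
[2] y-view keeps 18 columns → grid now 77

77 voxels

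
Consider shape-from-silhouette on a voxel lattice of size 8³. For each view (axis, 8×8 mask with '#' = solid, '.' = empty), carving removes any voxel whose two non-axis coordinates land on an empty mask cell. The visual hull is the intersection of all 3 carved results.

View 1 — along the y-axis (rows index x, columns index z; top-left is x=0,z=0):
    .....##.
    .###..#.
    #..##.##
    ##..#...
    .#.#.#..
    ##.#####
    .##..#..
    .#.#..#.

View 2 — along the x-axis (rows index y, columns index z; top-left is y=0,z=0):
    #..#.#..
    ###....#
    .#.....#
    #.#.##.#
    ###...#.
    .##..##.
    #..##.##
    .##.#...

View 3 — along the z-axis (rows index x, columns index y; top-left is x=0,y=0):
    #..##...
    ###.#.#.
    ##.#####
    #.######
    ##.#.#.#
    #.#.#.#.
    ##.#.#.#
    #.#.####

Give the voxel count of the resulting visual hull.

78 voxels

initial block: 8^3 = 512
carve view 1 (along y, XZ-mask fill 30/64): 240 voxels remain
carve view 2 (along x, YZ-mask fill 30/64): 109 voxels remain
carve view 3 (along z, XY-mask fill 42/64): 78 voxels remain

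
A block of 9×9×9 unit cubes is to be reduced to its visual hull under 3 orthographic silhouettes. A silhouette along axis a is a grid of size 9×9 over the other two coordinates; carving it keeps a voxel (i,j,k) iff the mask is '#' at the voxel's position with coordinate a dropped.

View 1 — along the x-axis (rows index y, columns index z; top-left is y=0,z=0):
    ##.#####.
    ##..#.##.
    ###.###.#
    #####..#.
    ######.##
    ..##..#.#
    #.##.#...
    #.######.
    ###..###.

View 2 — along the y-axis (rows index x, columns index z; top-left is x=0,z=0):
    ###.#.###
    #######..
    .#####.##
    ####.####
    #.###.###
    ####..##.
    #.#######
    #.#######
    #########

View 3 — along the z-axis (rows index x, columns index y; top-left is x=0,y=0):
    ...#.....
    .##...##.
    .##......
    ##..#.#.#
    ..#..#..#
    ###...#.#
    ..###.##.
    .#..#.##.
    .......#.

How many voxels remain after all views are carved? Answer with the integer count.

remaining voxels: 152

initial block: 9^3 = 729
step 1: project along x, AND mask (54/81) → |grid| = 486
step 2: project along y, AND mask (67/81) → |grid| = 406
step 3: project along z, AND mask (30/81) → |grid| = 152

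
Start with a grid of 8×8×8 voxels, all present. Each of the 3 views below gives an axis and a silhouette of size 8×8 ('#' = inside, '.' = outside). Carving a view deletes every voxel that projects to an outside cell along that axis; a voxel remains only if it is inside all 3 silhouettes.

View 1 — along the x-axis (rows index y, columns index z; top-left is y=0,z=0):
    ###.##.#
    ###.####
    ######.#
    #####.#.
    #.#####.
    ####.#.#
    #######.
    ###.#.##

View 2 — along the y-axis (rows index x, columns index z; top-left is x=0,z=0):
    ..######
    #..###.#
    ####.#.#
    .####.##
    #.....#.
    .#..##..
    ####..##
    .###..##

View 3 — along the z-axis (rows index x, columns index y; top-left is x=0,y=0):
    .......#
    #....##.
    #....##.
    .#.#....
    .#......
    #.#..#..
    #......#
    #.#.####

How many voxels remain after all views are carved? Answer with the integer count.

full grid |V| = 512
V1 x: intersect with YZ mask (51 set) -- 408 left
V2 y: intersect with XZ mask (39 set) -- 244 left
V3 z: intersect with XY mask (21 set) -- 83 left

83 voxels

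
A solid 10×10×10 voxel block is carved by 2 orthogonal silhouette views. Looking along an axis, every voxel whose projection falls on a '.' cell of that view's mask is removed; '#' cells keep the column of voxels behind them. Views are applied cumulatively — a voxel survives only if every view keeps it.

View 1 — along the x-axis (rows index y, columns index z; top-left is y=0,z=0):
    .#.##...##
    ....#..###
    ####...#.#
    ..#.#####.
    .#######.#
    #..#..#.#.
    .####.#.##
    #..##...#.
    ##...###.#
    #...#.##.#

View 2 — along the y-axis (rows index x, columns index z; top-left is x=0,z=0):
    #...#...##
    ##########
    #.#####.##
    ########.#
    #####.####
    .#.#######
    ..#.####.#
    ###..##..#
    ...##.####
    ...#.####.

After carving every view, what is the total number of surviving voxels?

399 voxels

before carving: 1000 voxels (10×10×10)
V1 x: intersect with YZ mask (55 set) -- 550 left
V2 y: intersect with XZ mask (71 set) -- 399 left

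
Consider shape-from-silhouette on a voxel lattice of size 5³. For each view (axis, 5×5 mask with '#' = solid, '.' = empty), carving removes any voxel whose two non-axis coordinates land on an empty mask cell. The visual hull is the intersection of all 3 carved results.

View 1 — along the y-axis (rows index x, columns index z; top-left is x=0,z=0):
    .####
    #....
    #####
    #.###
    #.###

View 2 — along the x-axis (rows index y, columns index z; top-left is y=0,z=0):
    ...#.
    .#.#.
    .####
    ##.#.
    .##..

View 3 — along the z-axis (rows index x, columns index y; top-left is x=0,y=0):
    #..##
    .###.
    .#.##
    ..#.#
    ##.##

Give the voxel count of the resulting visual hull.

start: 5×5×5 = 125 voxels
V1 y: intersect with XZ mask (18 set) -- 90 left
V2 x: intersect with YZ mask (12 set) -- 40 left
V3 z: intersect with XY mask (15 set) -- 22 left

remaining voxels: 22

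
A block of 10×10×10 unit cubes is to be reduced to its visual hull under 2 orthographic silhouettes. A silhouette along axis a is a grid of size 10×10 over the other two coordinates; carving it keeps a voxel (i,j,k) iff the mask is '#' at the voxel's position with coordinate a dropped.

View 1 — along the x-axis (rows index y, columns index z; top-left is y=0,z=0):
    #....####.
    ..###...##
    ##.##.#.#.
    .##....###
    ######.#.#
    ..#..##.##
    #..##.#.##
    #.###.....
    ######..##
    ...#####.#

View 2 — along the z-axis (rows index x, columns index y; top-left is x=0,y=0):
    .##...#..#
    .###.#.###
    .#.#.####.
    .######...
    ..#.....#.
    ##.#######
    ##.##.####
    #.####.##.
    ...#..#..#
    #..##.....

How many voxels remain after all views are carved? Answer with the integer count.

|visual hull| = 319

full grid |V| = 1000
carve view 1 (along x, YZ-mask fill 58/100): 580 voxels remain
carve view 2 (along z, XY-mask fill 55/100): 319 voxels remain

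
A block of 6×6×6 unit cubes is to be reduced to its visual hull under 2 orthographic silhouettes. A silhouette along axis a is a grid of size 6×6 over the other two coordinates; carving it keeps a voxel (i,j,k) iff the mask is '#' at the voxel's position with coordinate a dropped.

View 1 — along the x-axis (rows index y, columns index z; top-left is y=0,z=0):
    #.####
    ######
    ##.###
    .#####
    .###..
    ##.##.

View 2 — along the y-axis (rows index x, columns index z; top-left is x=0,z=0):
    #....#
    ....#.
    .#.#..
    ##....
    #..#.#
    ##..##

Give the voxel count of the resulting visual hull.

voxel count = 65

full grid |V| = 216
step 1: project along x, AND mask (28/36) → |grid| = 168
step 2: project along y, AND mask (14/36) → |grid| = 65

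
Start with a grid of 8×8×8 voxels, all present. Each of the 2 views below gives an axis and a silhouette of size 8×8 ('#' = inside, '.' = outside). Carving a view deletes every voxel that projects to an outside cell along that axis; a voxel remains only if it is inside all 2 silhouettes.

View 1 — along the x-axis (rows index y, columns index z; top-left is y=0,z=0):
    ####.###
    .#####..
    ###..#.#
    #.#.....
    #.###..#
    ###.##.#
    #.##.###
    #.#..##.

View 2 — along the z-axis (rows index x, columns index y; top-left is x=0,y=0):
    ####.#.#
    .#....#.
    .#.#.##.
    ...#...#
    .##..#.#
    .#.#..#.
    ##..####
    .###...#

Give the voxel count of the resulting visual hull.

initial block: 8^3 = 512
[1] x-view keeps 40 columns → grid now 320
[2] z-view keeps 31 columns → grid now 147

voxel count = 147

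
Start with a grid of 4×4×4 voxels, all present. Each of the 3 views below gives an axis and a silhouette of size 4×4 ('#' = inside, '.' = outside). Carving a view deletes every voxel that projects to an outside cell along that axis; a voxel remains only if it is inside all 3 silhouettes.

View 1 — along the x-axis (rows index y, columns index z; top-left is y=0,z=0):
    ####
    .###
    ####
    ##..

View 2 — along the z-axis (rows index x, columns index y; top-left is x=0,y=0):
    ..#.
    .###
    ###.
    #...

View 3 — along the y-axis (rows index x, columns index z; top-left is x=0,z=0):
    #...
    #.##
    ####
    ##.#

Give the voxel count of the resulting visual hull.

remaining voxels: 21

start: 4×4×4 = 64 voxels
  1. axis=0 (YZ plane), |mask|=13  ⇒  voxels=52
  2. axis=2 (XY plane), |mask|=8  ⇒  voxels=28
  3. axis=1 (XZ plane), |mask|=11  ⇒  voxels=21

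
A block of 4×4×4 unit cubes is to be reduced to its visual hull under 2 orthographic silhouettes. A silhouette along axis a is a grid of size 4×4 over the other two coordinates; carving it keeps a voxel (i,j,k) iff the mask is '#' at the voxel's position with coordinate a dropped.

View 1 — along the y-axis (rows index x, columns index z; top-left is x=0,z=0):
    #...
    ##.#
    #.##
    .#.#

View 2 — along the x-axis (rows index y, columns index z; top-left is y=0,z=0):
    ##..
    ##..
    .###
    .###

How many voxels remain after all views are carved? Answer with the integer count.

start: 4×4×4 = 64 voxels
  1. axis=1 (XZ plane), |mask|=9  ⇒  voxels=36
  2. axis=0 (YZ plane), |mask|=10  ⇒  voxels=22

remaining voxels: 22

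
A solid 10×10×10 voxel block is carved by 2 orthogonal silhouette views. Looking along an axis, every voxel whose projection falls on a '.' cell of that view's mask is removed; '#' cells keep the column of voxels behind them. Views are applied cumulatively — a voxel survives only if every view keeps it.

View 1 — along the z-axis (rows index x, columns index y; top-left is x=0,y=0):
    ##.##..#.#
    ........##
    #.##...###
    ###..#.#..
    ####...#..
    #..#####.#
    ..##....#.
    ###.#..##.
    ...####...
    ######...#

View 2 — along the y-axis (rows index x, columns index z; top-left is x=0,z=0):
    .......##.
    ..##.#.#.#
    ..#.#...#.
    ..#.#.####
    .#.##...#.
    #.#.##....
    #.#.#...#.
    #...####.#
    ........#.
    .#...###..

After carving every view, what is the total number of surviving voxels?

voxel count = 198

before carving: 1000 voxels (10×10×10)
carve view 1 (along z, XY-mask fill 51/100): 510 voxels remain
carve view 2 (along y, XZ-mask fill 39/100): 198 voxels remain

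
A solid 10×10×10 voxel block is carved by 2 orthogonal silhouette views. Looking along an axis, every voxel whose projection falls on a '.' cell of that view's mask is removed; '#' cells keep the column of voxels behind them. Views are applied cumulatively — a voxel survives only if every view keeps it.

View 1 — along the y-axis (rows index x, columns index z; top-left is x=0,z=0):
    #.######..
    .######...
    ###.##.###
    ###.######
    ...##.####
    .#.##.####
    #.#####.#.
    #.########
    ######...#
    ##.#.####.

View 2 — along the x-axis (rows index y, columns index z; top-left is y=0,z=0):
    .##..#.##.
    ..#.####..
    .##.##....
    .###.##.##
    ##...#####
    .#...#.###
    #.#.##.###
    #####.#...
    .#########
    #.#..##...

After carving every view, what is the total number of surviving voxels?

|visual hull| = 429

initial block: 10^3 = 1000
  1. axis=1 (XZ plane), |mask|=73  ⇒  voxels=730
  2. axis=0 (YZ plane), |mask|=59  ⇒  voxels=429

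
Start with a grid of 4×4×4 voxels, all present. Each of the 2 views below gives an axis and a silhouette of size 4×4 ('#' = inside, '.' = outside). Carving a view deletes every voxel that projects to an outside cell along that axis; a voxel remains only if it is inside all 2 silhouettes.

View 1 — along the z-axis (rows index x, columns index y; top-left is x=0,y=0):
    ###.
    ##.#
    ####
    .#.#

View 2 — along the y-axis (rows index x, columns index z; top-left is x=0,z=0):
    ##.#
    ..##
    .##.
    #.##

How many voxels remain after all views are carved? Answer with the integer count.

start: 4×4×4 = 64 voxels
[1] z-view keeps 12 columns → grid now 48
[2] y-view keeps 10 columns → grid now 29

|visual hull| = 29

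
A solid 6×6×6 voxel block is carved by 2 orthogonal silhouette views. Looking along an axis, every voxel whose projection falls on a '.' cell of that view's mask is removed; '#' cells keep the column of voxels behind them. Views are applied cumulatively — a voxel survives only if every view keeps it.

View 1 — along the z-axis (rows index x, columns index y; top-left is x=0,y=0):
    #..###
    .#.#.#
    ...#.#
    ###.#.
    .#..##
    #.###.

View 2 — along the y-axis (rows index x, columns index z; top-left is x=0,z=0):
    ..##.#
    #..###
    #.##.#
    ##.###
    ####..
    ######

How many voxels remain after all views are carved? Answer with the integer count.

before carving: 216 voxels (6×6×6)
carve view 1 (along z, XY-mask fill 20/36): 120 voxels remain
carve view 2 (along y, XZ-mask fill 26/36): 88 voxels remain

remaining voxels: 88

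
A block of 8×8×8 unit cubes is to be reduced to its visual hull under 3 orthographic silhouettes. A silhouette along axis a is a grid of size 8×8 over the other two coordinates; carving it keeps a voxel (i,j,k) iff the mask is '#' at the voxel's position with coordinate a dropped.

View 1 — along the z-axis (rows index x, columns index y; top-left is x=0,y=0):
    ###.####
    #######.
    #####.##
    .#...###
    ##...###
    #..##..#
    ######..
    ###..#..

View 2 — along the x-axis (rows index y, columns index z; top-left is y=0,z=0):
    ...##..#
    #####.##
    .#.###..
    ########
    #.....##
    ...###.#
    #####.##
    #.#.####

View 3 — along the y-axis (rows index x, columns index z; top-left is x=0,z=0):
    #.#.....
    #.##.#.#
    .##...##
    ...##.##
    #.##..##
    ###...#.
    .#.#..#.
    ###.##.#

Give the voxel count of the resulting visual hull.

113 voxels

start: 8×8×8 = 512 voxels
[1] z-view keeps 44 columns → grid now 352
[2] x-view keeps 42 columns → grid now 226
[3] y-view keeps 33 columns → grid now 113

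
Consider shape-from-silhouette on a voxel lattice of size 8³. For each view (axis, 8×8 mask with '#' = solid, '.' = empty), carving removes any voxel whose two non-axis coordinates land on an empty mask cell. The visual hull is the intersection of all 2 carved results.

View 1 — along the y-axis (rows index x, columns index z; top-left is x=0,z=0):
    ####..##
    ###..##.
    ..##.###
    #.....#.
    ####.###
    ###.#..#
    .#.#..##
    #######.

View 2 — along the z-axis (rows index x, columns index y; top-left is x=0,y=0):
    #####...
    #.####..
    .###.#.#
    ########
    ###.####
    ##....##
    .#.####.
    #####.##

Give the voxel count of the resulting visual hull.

voxel count = 234

full grid |V| = 512
step 1: project along y, AND mask (41/64) → |grid| = 328
step 2: project along z, AND mask (46/64) → |grid| = 234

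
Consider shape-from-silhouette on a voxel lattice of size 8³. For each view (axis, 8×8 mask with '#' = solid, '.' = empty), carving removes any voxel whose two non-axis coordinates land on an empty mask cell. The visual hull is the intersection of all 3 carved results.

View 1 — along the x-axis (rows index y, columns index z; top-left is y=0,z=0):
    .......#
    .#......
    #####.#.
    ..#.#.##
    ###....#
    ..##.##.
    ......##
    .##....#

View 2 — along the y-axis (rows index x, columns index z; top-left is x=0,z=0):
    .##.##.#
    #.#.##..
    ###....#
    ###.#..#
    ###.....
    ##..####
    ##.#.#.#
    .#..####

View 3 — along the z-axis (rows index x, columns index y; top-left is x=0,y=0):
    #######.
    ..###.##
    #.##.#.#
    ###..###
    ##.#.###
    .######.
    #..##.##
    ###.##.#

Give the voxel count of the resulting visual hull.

remaining voxels: 82

full grid |V| = 512
after view 1 [x-axis, 25 of 64 cells solid] → remaining = 200
after view 2 [y-axis, 37 of 64 cells solid] → remaining = 120
after view 3 [z-axis, 46 of 64 cells solid] → remaining = 82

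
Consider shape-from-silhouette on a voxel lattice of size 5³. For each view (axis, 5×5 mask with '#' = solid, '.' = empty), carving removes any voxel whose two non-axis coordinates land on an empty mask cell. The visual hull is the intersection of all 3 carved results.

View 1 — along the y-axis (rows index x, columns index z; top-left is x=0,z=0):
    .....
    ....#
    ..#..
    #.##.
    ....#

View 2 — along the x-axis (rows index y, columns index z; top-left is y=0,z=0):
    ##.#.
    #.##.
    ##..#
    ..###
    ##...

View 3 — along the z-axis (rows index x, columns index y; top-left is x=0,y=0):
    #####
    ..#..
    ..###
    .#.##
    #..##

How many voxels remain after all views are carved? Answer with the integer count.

initial block: 5^3 = 125
V1 y: intersect with XZ mask (6 set) -- 30 left
V2 x: intersect with YZ mask (14 set) -- 15 left
V3 z: intersect with XY mask (15 set) -- 9 left

9 voxels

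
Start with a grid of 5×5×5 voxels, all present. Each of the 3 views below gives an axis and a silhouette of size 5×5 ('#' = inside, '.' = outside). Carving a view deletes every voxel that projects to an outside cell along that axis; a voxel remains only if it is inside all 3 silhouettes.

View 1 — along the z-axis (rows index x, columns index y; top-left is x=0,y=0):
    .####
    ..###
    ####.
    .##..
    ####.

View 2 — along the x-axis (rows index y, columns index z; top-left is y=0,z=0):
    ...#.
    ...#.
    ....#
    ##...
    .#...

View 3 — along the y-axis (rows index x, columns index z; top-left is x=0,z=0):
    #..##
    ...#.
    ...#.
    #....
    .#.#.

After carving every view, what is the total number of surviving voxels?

full grid |V| = 125
V1 z: intersect with XY mask (17 set) -- 85 left
V2 x: intersect with YZ mask (6 set) -- 21 left
V3 y: intersect with XZ mask (8 set) -- 8 left

|visual hull| = 8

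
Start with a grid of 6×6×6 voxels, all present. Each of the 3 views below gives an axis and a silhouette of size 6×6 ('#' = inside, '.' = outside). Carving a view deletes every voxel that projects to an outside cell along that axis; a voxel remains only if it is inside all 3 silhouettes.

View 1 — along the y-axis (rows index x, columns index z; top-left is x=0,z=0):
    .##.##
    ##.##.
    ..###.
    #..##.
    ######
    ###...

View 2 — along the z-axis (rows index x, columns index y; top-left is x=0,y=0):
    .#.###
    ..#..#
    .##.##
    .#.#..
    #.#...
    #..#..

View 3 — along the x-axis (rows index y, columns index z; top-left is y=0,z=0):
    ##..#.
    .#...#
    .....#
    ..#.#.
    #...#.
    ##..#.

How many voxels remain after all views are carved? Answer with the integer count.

20 voxels

full grid |V| = 216
[1] y-view keeps 23 columns → grid now 138
[2] z-view keeps 16 columns → grid now 60
[3] x-view keeps 13 columns → grid now 20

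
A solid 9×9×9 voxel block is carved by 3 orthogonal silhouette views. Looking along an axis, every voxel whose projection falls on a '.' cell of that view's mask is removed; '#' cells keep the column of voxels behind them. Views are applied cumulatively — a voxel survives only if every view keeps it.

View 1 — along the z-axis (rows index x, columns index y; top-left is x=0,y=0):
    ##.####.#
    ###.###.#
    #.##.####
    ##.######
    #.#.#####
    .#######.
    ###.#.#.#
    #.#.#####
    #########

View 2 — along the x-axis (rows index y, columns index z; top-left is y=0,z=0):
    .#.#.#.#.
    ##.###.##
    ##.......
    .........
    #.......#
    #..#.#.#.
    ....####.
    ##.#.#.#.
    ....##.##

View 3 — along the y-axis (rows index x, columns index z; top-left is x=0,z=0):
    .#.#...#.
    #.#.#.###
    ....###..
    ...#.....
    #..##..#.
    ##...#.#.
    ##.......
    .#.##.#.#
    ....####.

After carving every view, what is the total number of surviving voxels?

initial block: 9^3 = 729
carve view 1 (along z, XY-mask fill 65/81): 585 voxels remain
carve view 2 (along x, YZ-mask fill 32/81): 234 voxels remain
carve view 3 (along y, XZ-mask fill 32/81): 101 voxels remain

remaining voxels: 101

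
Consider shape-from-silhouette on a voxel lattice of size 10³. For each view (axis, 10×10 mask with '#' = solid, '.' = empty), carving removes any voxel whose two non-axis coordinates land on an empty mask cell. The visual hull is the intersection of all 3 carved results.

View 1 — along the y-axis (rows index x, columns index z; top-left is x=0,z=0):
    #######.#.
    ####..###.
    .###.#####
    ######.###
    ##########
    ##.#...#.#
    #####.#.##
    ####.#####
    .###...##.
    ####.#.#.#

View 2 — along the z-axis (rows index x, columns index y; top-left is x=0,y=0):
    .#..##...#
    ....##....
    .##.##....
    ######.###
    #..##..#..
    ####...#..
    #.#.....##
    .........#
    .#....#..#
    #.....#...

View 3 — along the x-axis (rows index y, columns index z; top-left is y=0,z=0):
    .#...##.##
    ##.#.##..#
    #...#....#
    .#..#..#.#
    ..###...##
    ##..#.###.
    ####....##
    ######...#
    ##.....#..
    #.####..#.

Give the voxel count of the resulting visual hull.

full grid |V| = 1000
[1] y-view keeps 76 columns → grid now 760
[2] z-view keeps 38 columns → grid now 294
[3] x-view keeps 51 columns → grid now 156

|visual hull| = 156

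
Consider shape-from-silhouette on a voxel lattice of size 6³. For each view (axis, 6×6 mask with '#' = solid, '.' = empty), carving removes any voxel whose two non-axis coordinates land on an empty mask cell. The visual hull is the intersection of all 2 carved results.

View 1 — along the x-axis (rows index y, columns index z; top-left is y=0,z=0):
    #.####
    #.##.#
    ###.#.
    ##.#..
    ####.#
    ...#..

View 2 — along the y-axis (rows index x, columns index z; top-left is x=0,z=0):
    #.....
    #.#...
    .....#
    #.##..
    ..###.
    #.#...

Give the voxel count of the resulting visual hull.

full grid |V| = 216
step 1: project along x, AND mask (22/36) → |grid| = 132
step 2: project along y, AND mask (12/36) → |grid| = 51

51 voxels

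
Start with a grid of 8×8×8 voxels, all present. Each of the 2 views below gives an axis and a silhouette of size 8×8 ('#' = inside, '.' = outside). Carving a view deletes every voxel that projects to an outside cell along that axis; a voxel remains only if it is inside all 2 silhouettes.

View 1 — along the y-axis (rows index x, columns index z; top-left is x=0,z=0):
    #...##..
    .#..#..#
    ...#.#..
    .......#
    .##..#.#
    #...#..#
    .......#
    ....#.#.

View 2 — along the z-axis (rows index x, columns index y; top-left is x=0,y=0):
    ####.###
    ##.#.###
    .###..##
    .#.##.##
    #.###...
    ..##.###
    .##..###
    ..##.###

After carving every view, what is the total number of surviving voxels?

initial block: 8^3 = 512
V1 y: intersect with XZ mask (19 set) -- 152 left
V2 z: intersect with XY mask (42 set) -- 100 left

remaining voxels: 100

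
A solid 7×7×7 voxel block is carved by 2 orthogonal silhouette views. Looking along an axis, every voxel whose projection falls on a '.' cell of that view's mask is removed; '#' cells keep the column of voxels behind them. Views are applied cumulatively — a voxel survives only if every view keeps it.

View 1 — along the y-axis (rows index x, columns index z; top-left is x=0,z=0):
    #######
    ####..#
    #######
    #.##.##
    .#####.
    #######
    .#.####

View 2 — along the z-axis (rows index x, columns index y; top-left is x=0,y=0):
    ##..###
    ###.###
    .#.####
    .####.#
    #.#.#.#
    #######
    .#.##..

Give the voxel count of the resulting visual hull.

remaining voxels: 209

initial block: 7^3 = 343
carve view 1 (along y, XZ-mask fill 41/49): 287 voxels remain
carve view 2 (along z, XY-mask fill 35/49): 209 voxels remain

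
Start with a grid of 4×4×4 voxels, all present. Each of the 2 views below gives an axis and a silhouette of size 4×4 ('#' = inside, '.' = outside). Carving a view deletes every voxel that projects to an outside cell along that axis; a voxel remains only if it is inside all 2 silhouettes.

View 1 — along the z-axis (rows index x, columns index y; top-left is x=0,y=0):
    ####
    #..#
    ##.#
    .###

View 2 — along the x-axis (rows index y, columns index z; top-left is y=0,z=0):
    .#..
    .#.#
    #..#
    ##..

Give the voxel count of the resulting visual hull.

initial block: 4^3 = 64
V1 z: intersect with XY mask (12 set) -- 48 left
V2 x: intersect with YZ mask (7 set) -- 21 left

voxel count = 21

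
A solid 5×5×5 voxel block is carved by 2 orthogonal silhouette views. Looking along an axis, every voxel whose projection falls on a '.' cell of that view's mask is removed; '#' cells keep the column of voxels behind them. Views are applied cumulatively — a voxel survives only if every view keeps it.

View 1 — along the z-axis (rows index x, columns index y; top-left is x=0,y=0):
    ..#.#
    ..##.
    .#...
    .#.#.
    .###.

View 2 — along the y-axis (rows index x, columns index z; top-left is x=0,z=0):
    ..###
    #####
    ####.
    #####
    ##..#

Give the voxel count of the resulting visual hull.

voxel count = 39

full grid |V| = 125
carve view 1 (along z, XY-mask fill 10/25): 50 voxels remain
carve view 2 (along y, XZ-mask fill 20/25): 39 voxels remain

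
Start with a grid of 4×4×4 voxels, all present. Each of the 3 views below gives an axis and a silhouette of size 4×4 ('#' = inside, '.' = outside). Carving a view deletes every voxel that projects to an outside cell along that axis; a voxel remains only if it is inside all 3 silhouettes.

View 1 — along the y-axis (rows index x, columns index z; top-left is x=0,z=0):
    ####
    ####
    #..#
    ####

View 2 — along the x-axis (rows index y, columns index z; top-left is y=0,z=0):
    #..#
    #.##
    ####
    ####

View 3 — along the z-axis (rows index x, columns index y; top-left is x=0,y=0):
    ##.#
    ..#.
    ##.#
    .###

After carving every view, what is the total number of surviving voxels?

30 voxels

full grid |V| = 64
V1 y: intersect with XZ mask (14 set) -- 56 left
V2 x: intersect with YZ mask (13 set) -- 47 left
V3 z: intersect with XY mask (10 set) -- 30 left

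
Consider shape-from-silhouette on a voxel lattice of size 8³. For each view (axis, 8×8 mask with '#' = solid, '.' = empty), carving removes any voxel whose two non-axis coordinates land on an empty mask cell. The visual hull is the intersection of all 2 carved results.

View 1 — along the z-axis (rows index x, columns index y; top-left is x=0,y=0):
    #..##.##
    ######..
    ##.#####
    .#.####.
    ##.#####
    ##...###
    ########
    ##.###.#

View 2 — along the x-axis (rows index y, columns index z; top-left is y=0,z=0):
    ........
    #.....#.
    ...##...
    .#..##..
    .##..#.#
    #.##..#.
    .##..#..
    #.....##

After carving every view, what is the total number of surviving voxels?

voxel count = 131

full grid |V| = 512
[1] z-view keeps 49 columns → grid now 392
[2] x-view keeps 21 columns → grid now 131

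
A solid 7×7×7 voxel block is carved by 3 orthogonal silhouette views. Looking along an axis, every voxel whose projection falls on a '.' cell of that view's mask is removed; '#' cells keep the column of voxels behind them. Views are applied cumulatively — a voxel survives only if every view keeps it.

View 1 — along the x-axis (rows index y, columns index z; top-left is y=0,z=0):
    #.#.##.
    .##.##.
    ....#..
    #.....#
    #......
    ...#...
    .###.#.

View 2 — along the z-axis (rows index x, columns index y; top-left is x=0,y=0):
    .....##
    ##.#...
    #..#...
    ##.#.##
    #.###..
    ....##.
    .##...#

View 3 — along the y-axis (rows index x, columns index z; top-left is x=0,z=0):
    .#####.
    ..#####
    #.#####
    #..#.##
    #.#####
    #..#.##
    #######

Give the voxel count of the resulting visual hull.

initial block: 7^3 = 343
step 1: project along x, AND mask (17/49) → |grid| = 119
step 2: project along z, AND mask (21/49) → |grid| = 55
step 3: project along y, AND mask (37/49) → |grid| = 45

|visual hull| = 45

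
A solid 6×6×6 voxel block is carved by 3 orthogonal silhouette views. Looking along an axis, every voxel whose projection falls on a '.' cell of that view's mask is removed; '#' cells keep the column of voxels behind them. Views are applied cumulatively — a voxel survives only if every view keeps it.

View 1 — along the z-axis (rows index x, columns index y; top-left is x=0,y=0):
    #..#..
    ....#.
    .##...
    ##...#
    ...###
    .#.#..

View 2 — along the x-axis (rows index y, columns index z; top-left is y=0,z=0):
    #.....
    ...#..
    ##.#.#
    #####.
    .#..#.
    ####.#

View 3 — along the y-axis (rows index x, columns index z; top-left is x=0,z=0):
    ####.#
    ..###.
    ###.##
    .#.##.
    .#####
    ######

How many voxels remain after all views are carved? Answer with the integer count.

before carving: 216 voxels (6×6×6)
[1] z-view keeps 13 columns → grid now 78
[2] x-view keeps 18 columns → grid now 38
[3] y-view keeps 27 columns → grid now 28

voxel count = 28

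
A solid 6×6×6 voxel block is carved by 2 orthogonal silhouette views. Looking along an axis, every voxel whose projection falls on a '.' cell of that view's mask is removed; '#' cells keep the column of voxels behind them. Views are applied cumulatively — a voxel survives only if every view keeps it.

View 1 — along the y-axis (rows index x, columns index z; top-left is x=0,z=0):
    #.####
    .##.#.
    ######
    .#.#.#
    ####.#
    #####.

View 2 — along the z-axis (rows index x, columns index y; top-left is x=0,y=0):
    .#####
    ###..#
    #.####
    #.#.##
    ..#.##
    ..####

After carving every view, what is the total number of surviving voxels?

initial block: 6^3 = 216
carve view 1 (along y, XZ-mask fill 27/36): 162 voxels remain
carve view 2 (along z, XY-mask fill 25/36): 114 voxels remain

voxel count = 114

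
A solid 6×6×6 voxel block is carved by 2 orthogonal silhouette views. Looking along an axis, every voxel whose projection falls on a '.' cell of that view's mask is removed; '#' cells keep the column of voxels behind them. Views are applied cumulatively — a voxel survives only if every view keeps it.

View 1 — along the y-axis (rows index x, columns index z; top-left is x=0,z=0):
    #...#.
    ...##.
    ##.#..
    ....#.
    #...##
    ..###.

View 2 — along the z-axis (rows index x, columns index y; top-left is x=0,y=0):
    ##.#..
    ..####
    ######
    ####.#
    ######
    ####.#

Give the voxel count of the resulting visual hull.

70 voxels

before carving: 216 voxels (6×6×6)
[1] y-view keeps 14 columns → grid now 84
[2] z-view keeps 29 columns → grid now 70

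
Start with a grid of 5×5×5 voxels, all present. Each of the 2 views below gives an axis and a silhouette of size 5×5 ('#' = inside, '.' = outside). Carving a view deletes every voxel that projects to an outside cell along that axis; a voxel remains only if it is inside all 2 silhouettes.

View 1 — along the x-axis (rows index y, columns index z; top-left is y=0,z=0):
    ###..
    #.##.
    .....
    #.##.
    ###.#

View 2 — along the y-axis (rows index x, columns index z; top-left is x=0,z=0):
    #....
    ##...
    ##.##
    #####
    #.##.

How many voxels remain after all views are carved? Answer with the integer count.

42 voxels

initial block: 5^3 = 125
[1] x-view keeps 13 columns → grid now 65
[2] y-view keeps 15 columns → grid now 42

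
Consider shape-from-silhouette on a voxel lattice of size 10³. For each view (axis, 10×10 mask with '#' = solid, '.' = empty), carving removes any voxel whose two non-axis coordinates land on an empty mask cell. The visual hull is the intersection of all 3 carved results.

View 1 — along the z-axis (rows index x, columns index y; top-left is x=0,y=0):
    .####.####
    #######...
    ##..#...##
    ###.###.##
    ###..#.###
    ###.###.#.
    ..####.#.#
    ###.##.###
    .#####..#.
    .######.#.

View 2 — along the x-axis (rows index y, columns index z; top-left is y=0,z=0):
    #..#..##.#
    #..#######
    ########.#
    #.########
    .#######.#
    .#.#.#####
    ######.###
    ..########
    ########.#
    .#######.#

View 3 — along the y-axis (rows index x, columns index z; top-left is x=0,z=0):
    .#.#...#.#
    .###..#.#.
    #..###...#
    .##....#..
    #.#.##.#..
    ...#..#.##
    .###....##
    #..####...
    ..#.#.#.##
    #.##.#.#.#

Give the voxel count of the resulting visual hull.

remaining voxels: 262

before carving: 1000 voxels (10×10×10)
  1. axis=2 (XY plane), |mask|=69  ⇒  voxels=690
  2. axis=0 (YZ plane), |mask|=80  ⇒  voxels=553
  3. axis=1 (XZ plane), |mask|=47  ⇒  voxels=262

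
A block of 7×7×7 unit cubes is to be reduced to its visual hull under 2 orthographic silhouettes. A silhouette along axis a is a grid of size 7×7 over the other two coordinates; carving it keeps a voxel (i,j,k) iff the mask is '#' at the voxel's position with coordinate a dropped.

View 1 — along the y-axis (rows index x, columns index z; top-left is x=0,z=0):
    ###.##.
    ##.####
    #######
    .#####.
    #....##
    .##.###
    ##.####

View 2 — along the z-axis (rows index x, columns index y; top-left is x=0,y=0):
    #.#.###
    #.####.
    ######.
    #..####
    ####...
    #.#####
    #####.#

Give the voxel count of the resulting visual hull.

full grid |V| = 343
after view 1 [y-axis, 37 of 49 cells solid] → remaining = 259
after view 2 [z-axis, 37 of 49 cells solid] → remaining = 200

remaining voxels: 200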